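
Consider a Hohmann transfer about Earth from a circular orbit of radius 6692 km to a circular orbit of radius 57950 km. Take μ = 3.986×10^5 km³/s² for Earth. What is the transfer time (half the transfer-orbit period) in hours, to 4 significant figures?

Semi-major axis of the transfer orbit: a_t = (6692 + 57950)/2 = 32321 km.
Transfer time t = π√(a_t³/μ) = π√((32321)³ / 3.986×10^5) = 28914 s.
Converting: 28914 s ÷ 3600 s/hour = 8.032 hours.

t = 8.032 hours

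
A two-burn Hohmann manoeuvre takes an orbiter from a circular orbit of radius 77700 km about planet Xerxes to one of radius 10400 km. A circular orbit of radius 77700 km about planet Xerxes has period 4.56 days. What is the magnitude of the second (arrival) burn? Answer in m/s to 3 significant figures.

From Kepler's third law T² = 4π²r³/μ at r = 77700 km, T = 4.56 days = 4.56 × 86400 s = 3.93984×10^5 s: μ = 4π²r³/T² = 1.19307×10^5 km³/s².
Semi-major axis of the transfer orbit: a_t = (77700 + 10400)/2 = 44050 km.
On the circular orbit at r = 10400 km, v_c = √(μ/r) = 3.387 km/s.
Vis-viva on the transfer ellipse at r = 10400 km gives v_t = √[μ(2/r − 1/a_t)] = 4.498 km/s.
Δv₂ = |v_t − v_c| = |4.498 − 3.387| = 1.111 km/s.

Δv₂ = 1110 m/s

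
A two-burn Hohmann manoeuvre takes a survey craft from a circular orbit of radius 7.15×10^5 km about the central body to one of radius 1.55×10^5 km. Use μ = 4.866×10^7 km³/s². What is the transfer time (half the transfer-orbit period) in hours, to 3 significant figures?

t = 35.9 hours

Semi-major axis of the transfer orbit: a_t = (7.150×10^5 + 1.550×10^5)/2 = 4.350×10^5 km.
Transfer time t = π√(a_t³/μ) = π√((4.350×10^5)³ / 4.866×10^7) = 1.292×10^5 s.
Converting: 1.292×10^5 s ÷ 3600 s/hour = 35.9 hours.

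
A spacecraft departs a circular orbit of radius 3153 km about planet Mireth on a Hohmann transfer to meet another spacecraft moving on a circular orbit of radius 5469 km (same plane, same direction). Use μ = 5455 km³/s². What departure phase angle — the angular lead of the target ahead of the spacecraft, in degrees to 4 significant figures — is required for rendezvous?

φ = 54.03°

The Hohmann ellipse has a_t = (r₁ + r₂)/2 = 4311 km.
The half-period of the transfer ellipse is t = π√(a_t³/μ) = 12040 s.
The target's mean motion on its circular orbit is ω₂ = √(μ/r₂³) = 1.8261×10^-4 rad/s.
Angle swept by the target during transfer: ω₂·t = 2.1986 rad = 125.97°.
The spacecraft traverses 180° on the transfer ellipse, so the target must lead by 180° − 125.97° = 54.03°.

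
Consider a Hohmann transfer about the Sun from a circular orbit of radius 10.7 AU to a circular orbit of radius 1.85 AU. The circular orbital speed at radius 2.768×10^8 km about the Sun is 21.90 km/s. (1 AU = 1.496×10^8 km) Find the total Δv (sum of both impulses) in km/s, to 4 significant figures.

From the circular-orbit relation v² = μ/r at r = 2.768×10^8 km: μ = v²r = (21.90)² × 2.768×10^8 = 1.32756×10^11 km³/s².
In km: r₁ = 10.7 × 1.496×10^8 = 1.60072×10^9 km; r₂ = 1.85 × 1.496×10^8 = 2.7676×10^8 km.
Transfer-ellipse semi-major axis a_t = (r₁ + r₂)/2 = (1.60072×10^9 + 2.7676×10^8)/2 = 9.3874×10^8 km.
Circular speed at r₁: v₁ = √(μ/r₁) = √(1.32756×10^11/1.60072×10^9) = 9.107 km/s.
On the transfer ellipse at r₁, v² = μ(2/r − 1/a) gives v_a = √[μ(2/r₁ − 1/a_t)] = 4.945 km/s.
First burn Δv₁ = |v_a − v₁| = 4.162 km/s.
At r₂, v₂ = √(μ/r₂) = 21.902 km/s.
Transfer-orbit speed at r₂: v_p = √[μ(2/r₂ − 1/a_t)] = 28.600 km/s.
Second burn Δv₂ = |v₂ − v_p| = 6.698 km/s.
Total Δv = Δv₁ + Δv₂ = 10.86 km/s.

Δv = 10.86 km/s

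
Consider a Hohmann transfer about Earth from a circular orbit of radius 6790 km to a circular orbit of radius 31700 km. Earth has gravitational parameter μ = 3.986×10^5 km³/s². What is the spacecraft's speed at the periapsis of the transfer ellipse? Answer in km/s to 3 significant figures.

v = 9.83 km/s

Semi-major axis of the transfer orbit: a_t = (6790 + 31700)/2 = 19245 km.
The periapsis of the transfer ellipse is at r = 6790 km.
Vis-viva: v = √[μ(2/r − 1/a_t)] = √[3.986×10^5 × (2/6790 − 1/19245)] = 9.833 km/s.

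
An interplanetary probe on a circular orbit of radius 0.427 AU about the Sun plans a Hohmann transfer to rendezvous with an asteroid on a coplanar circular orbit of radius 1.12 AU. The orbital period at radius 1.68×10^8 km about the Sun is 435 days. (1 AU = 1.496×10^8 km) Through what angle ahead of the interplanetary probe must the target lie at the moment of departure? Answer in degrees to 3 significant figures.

φ = 76.7°

From Kepler's third law T² = 4π²r³/μ at r = 1.68×10^8 km, T = 435 days = 435 × 86400 s = 3.7584×10^7 s: μ = 4π²r³/T² = 1.32520×10^11 km³/s².
In km: r₁ = 0.427 × 1.496×10^8 = 6.38792×10^7 km; r₂ = 1.12 × 1.496×10^8 = 1.67552×10^8 km.
The Hohmann ellipse has a_t = (r₁ + r₂)/2 = 1.157156×10^8 km.
The half-period of the transfer ellipse is t = π√(a_t³/μ) = 1.0742×10^7 s.
The target's mean motion on its circular orbit is ω₂ = √(μ/r₂³) = 1.6785×10^-7 rad/s.
Angle swept by the target during transfer: ω₂·t = 1.803 rad = 103.3°.
The interplanetary probe traverses 180° on the transfer ellipse, so the target must lead by 180° − 103.3° = 76.7°.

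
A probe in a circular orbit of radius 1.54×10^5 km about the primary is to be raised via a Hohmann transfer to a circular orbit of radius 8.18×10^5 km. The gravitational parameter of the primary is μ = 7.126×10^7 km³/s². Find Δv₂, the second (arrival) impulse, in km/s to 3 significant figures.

Δv₂ = 4.08 km/s

The Hohmann ellipse has a_t = (r₁ + r₂)/2 = 4.860×10^5 km.
On the circular orbit at r = 8.180×10^5 km, v_c = √(μ/r) = 9.334 km/s.
Vis-viva on the transfer ellipse at r = 8.180×10^5 km gives v_t = √[μ(2/r − 1/a_t)] = 5.254 km/s.
Δv₂ = |v_t − v_c| = |5.254 − 9.334| = 4.080 km/s.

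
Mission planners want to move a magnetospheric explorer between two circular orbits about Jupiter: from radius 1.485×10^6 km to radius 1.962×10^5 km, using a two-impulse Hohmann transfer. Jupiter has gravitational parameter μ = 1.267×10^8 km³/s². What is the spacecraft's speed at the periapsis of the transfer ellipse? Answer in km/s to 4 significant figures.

The Hohmann ellipse has a_t = (r₁ + r₂)/2 = 8.406×10^5 km.
The periapsis of the transfer ellipse is at r = 1.962×10^5 km.
From the vis-viva equation, v = √[μ(2/r − 1/a_t)] = 33.78 km/s.

v = 33.78 km/s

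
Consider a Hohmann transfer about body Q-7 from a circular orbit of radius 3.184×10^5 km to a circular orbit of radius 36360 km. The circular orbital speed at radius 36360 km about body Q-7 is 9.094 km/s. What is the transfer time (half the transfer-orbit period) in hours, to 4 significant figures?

From the circular-orbit relation v² = μ/r at r = 36360 km: μ = v²r = (9.094)² × 36360 = 3.00700×10^6 km³/s².
Semi-major axis of the transfer orbit: a_t = (3.184×10^5 + 36360)/2 = 1.7738×10^5 km.
Transfer time t = π√(a_t³/μ) = π√((1.7738×10^5)³ / 3.00700×10^6) = 1.35344×10^5 s.
Converting: 1.35344×10^5 s ÷ 3600 s/hour = 37.60 hours.

t = 37.60 hours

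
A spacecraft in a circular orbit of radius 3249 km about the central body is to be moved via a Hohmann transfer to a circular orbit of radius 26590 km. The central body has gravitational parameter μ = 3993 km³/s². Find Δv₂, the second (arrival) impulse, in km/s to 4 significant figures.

Δv₂ = 0.2067 km/s

The Hohmann ellipse has a_t = (r₁ + r₂)/2 = 14919.5 km.
On the circular orbit at r = 26590 km, v_c = √(μ/r) = 0.3875 km/s.
Vis-viva on the transfer ellipse at r = 26590 km gives v_t = √[μ(2/r − 1/a_t)] = 0.1808 km/s.
Δv₂ = |v_t − v_c| = |0.1808 − 0.3875| = 0.2067 km/s.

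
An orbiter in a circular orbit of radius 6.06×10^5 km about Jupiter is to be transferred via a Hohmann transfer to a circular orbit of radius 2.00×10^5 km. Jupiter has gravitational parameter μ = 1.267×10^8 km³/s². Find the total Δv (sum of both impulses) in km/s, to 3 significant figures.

The Hohmann ellipse has a_t = (r₁ + r₂)/2 = 4.030×10^5 km.
Circular speed at r₁: v₁ = √(μ/r₁) = √(1.267×10^8/6.060×10^5) = 14.459 km/s.
On the transfer ellipse at r₁, v² = μ(2/r − 1/a) gives v_a = √[μ(2/r₁ − 1/a_t)] = 10.186 km/s.
First burn Δv₁ = |v_a − v₁| = 4.273 km/s.
At r₂, v₂ = √(μ/r₂) = 25.169 km/s.
Transfer-orbit speed at r₂: v_p = √[μ(2/r₂ − 1/a_t)] = 30.864 km/s.
Second burn Δv₂ = |v₂ − v_p| = 5.695 km/s.
Δv = Δv₁ + Δv₂ = 4.273 + 5.695 = 9.968 km/s.

Δv = 9.97 km/s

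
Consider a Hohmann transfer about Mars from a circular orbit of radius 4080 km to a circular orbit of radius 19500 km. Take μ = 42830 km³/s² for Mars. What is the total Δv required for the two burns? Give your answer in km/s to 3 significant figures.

Transfer-ellipse semi-major axis a_t = (r₁ + r₂)/2 = (4080 + 19500)/2 = 11790 km.
At r₁ the circular-orbit speed is v₁ = √(μ/r₁) = 3.2400 km/s.
On the transfer ellipse at r₁, vis-viva equation gives v_p = √[μ(2/r₁ − 1/a_t)] = 4.1668 km/s.
First burn Δv₁ = |v_p − v₁| = 0.9268 km/s.
Circular speed at r₂: v₂ = √(μ/r₂) = 1.482 km/s.
Transfer-orbit speed at r₂: v_a = √[μ(2/r₂ − 1/a_t)] = 0.8718 km/s.
Second burn Δv₂ = |v₂ − v_a| = 0.6102 km/s.
Total Δv = Δv₁ + Δv₂ = 1.537 km/s.

Δv = 1.54 km/s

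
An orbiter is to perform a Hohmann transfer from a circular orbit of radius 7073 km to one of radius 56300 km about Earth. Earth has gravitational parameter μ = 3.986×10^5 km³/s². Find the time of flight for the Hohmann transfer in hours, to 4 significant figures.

t = 7.796 hours

Transfer-ellipse semi-major axis a_t = (r₁ + r₂)/2 = (7073 + 56300)/2 = 31686.5 km.
Transfer time t = π√(a_t³/μ) = π√((31686.5)³ / 3.986×10^5) = 28067 s.
Converting: 28067 s ÷ 3600 s/hour = 7.796 hours.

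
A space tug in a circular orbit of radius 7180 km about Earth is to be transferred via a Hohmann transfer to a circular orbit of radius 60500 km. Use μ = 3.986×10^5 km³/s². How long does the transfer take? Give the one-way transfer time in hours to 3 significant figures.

Semi-major axis of the transfer orbit: a_t = (7180 + 60500)/2 = 33840 km.
Half the transfer-orbit period gives t = π√(a_t³/μ) = 30976 s.
Converting: 30976 s ÷ 3600 s/hour = 8.60 hours.

t = 8.60 hours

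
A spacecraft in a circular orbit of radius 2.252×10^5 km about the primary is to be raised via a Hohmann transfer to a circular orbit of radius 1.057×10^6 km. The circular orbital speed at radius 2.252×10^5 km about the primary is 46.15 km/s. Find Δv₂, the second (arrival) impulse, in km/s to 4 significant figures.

From the circular-orbit relation v² = μ/r at r = 2.252×10^5 km: μ = v²r = (46.15)² × 2.252×10^5 = 4.79636×10^8 km³/s².
Transfer-ellipse semi-major axis a_t = (r₁ + r₂)/2 = (2.252×10^5 + 1.057×10^6)/2 = 6.411×10^5 km.
Circular speed at r = 1.057×10^6 km: v_c = √(μ/r) = 21.302 km/s.
Vis-viva on the transfer ellipse at r = 1.057×10^6 km gives v_t = √[μ(2/r − 1/a_t)] = 12.625 km/s.
Δv₂ = |v_t − v_c| = |12.625 − 21.302| = 8.677 km/s.

Δv₂ = 8.677 km/s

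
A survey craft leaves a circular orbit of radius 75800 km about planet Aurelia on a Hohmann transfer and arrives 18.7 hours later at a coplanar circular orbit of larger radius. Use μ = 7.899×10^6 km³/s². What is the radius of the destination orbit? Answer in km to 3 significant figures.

r₂ = 2.31×10^5 km

Transfer time t = 18.7 hours = 67320 s, and t = π√(a_t³/μ).
So a_t = (μ t²/π²)^(1/3) = (7.899×10^6 × (67320)² / π²)^(1/3) = 1.53646×10^5 km.
Since a_t = (r₁ + r₂)/2, r₂ = 2a_t − r₁ = 2×1.53646×10^5 − 75800 = 2.31492×10^5 km.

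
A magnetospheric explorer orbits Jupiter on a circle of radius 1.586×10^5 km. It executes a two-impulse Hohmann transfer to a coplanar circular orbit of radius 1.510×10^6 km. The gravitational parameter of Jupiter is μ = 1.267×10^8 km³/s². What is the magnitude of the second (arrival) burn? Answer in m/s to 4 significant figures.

Δv₂ = 5166 m/s

The Hohmann ellipse has a_t = (r₁ + r₂)/2 = 8.343×10^5 km.
On the circular orbit at r = 1.510×10^6 km, v_c = √(μ/r) = 9.160 km/s.
Transfer-orbit speed at the same r (vis-viva, a = a_t): v_t = √[μ(2/r − 1/a_t)] = 3.994 km/s.
Δv₂ = |v_t − v_c| = |3.994 − 9.160| = 5.166 km/s.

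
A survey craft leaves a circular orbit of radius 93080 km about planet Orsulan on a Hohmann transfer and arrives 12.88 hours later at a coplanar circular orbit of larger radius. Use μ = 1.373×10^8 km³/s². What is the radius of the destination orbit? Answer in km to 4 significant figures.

Transfer time t = 12.88 hours = 46368 s, and t = π√(a_t³/μ).
So a_t = (μ t²/π²)^(1/3) = (1.373×10^8 × (46368)² / π²)^(1/3) = 3.1041×10^5 km.
Since a_t = (r₁ + r₂)/2, r₂ = 2a_t − r₁ = 2×3.1041×10^5 − 93080 = 5.2774×10^5 km.

r₂ = 5.277×10^5 km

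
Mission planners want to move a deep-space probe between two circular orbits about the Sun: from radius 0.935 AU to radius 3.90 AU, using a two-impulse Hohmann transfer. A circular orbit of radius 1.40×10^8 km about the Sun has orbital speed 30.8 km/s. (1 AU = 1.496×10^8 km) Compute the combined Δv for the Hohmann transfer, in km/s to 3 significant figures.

Δv = 14.0 km/s

From the circular-orbit relation v² = μ/r at r = 1.40×10^8 km: μ = v²r = (30.8)² × 1.40×10^8 = 1.32810×10^11 km³/s².
In km: r₁ = 0.935 × 1.496×10^8 = 1.39876×10^8 km; r₂ = 3.90 × 1.496×10^8 = 5.8344×10^8 km.
The Hohmann ellipse has a_t = (r₁ + r₂)/2 = 3.61658×10^8 km.
Circular speed at r₁: v₁ = √(μ/r₁) = √(1.32810×10^11/1.39876×10^8) = 30.8136 km/s.
Transfer-orbit speed at r₁ (v² = μ(2/r − 1/a)): v_p = √[μ(2/r₁ − 1/a_t)] = 39.1374 km/s.
First burn Δv₁ = |v_p − v₁| = 8.324 km/s.
Circular speed at r₂: v₂ = √(μ/r₂) = 15.0875 km/s.
Transfer-orbit speed at r₂: v_a = √[μ(2/r₂ − 1/a_t)] = 9.38295 km/s.
Second burn Δv₂ = |v₂ − v_a| = 5.705 km/s.
Δv = Δv₁ + Δv₂ = 8.324 + 5.705 = 14.03 km/s.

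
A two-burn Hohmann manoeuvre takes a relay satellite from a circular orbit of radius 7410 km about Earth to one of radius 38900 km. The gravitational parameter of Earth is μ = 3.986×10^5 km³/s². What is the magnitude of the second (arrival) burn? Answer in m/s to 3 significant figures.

Δv₂ = 1390 m/s

Transfer-ellipse semi-major axis a_t = (r₁ + r₂)/2 = (7410 + 38900)/2 = 23155 km.
Circular speed at r = 38900 km: v_c = √(μ/r) = 3.201 km/s.
Vis-viva on the transfer ellipse at r = 38900 km gives v_t = √[μ(2/r − 1/a_t)] = 1.811 km/s.
Δv₂ = |v_t − v_c| = |1.811 − 3.201| = 1.390 km/s.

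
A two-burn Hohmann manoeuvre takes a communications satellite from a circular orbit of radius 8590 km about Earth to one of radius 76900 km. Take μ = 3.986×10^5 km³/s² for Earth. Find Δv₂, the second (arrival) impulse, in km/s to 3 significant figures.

Δv₂ = 1.26 km/s

Semi-major axis of the transfer orbit: a_t = (8590 + 76900)/2 = 42745 km.
On the circular orbit at r = 76900 km, v_c = √(μ/r) = 2.277 km/s.
Vis-viva on the transfer ellipse at r = 76900 km gives v_t = √[μ(2/r − 1/a_t)] = 1.021 km/s.
Δv₂ = |v_t − v_c| = |1.021 − 2.277| = 1.256 km/s.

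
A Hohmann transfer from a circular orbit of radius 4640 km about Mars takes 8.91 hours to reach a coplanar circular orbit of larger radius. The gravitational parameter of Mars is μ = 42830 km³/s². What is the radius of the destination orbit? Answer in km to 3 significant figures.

Transfer time t = 8.91 hours = 32076 s, and t = π√(a_t³/μ).
So a_t = (μ t²/π²)^(1/3) = (42830 × (32076)² / π²)^(1/3) = 16467 km.
Since a_t = (r₁ + r₂)/2, r₂ = 2a_t − r₁ = 2×16467 − 4640 = 28294 km.

r₂ = 28300 km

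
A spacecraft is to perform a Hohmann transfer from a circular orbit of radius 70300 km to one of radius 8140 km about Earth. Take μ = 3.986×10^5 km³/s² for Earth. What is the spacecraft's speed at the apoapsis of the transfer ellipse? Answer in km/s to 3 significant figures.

v = 1.08 km/s

Transfer-ellipse semi-major axis a_t = (r₁ + r₂)/2 = (70300 + 8140)/2 = 39220 km.
At apoapsis, r = 70300 km.
Applying v² = μ(2/r − 1/a_t): v = 1.085 km/s.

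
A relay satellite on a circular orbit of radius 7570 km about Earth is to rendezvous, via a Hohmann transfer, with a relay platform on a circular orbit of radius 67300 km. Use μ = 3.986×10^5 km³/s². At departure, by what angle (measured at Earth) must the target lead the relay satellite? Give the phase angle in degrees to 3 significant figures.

Transfer-ellipse semi-major axis a_t = (r₁ + r₂)/2 = (7570 + 67300)/2 = 37435 km.
The half-period of the transfer ellipse is t = π√(a_t³/μ) = 36041 s.
The target's mean motion on its circular orbit is ω₂ = √(μ/r₂³) = 3.6161×10^-5 rad/s.
Angle swept by the target during transfer: ω₂·t = 1.3033 rad = 74.67°.
Arrival is 180° from departure on the ellipse, so φ = 180° − 74.67° = 105°.

φ = 105°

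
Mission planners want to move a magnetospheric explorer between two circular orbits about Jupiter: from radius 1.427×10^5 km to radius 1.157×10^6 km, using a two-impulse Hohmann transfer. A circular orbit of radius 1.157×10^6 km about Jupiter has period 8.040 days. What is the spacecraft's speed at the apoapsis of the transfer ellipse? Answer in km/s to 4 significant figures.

From Kepler's third law T² = 4π²r³/μ at r = 1.157×10^6 km, T = 8.040 days = 8.040 × 86400 s = 6.94656×10^5 s: μ = 4π²r³/T² = 1.26713×10^8 km³/s².
Transfer-ellipse semi-major axis a_t = (r₁ + r₂)/2 = (1.427×10^5 + 1.157×10^6)/2 = 6.4985×10^5 km.
The apoapsis of the transfer ellipse is at r = 1.157×10^6 km.
Vis-viva: v = √[μ(2/r − 1/a_t)] = √[1.26713×10^8 × (2/1.157×10^6 − 1/6.4985×10^5)] = 4.904 km/s.

v = 4.904 km/s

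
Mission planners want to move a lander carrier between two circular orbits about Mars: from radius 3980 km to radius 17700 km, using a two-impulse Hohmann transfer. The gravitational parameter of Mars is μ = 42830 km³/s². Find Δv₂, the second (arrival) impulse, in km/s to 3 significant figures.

Δv₂ = 0.613 km/s

The Hohmann ellipse has a_t = (r₁ + r₂)/2 = 10840 km.
Circular speed at r = 17700 km: v_c = √(μ/r) = 1.5556 km/s.
Vis-viva on the transfer ellipse at r = 17700 km gives v_t = √[μ(2/r − 1/a_t)] = 0.94257 km/s.
Δv₂ = |v_t − v_c| = |0.94257 − 1.5556| = 0.6130 km/s.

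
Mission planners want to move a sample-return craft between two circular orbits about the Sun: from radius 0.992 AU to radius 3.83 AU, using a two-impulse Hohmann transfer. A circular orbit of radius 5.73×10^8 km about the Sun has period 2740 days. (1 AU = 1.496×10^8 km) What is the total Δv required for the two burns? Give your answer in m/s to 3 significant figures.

Δv = 13200 m/s

From Kepler's third law T² = 4π²r³/μ at r = 5.73×10^8 km, T = 2740 days = 2740 × 86400 s = 2.36736×10^8 s: μ = 4π²r³/T² = 1.32524×10^11 km³/s².
In km: r₁ = 0.992 × 1.496×10^8 = 1.484032×10^8 km; r₂ = 3.83 × 1.496×10^8 = 5.72968×10^8 km.
The Hohmann ellipse has a_t = (r₁ + r₂)/2 = 3.606856×10^8 km.
At r₁ the circular-orbit speed is v₁ = √(μ/r₁) = 29.883 km/s.
Transfer-orbit speed at r₁ (vis-viva equation): v_p = √[μ(2/r₁ − 1/a_t)] = 37.664 km/s.
First burn Δv₁ = |v_p − v₁| = 7.781 km/s.
Circular speed at r₂: v₂ = √(μ/r₂) = 15.208 km/s.
Transfer-orbit speed at r₂: v_a = √[μ(2/r₂ − 1/a_t)] = 9.7553 km/s.
Second burn Δv₂ = |v₂ − v_a| = 5.453 km/s.
Δv = Δv₁ + Δv₂ = 7.781 + 5.453 = 13.23 km/s.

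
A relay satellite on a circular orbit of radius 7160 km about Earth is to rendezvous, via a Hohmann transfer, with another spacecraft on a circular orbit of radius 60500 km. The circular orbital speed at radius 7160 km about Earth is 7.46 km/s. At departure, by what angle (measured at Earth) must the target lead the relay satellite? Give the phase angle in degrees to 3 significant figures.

From the circular-orbit relation v² = μ/r at r = 7160 km: μ = v²r = (7.46)² × 7160 = 3.98465×10^5 km³/s².
Semi-major axis of the transfer orbit: a_t = (7160 + 60500)/2 = 33830 km.
The half-period of the transfer ellipse is t = π√(a_t³/μ) = 30968 s.
The target's mean motion on its circular orbit is ω₂ = √(μ/r₂³) = 4.2419×10^-5 rad/s.
Angle swept by the target during transfer: ω₂·t = 1.3136 rad = 75.26°.
Arrival is 180° from departure on the ellipse, so φ = 180° − 75.26° = 105°.

φ = 105°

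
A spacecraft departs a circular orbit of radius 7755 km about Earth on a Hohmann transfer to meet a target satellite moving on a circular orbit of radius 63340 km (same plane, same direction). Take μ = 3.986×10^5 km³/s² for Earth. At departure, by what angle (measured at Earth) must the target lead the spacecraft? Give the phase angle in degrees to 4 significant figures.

φ = 104.3°

The Hohmann ellipse has a_t = (r₁ + r₂)/2 = 35547.5 km.
The half-period of the transfer ellipse is t = π√(a_t³/μ) = 33350 s.
Target angular speed ω₂ = √(μ/r₂³) = 3.9605×10^-5 rad/s.
Angle swept by the target during transfer: ω₂·t = 1.3208 rad = 75.68°.
Arrival is 180° from departure on the ellipse, so φ = 180° − 75.68° = 104.3°.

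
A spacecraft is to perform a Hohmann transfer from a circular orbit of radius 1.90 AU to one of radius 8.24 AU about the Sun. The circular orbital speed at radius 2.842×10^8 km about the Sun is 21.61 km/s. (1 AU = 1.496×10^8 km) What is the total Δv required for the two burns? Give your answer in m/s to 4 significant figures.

From the circular-orbit relation v² = μ/r at r = 2.842×10^8 km: μ = v²r = (21.61)² × 2.842×10^8 = 1.32719×10^11 km³/s².
In km: r₁ = 1.90 × 1.496×10^8 = 2.8424×10^8 km; r₂ = 8.24 × 1.496×10^8 = 1.232704×10^9 km.
The Hohmann ellipse has a_t = (r₁ + r₂)/2 = 7.58472×10^8 km.
At r₁ the circular-orbit speed is v₁ = √(μ/r₁) = 21.6085 km/s.
Transfer-orbit speed at r₁ (vis-viva): v_p = √[μ(2/r₁ − 1/a_t)] = 27.5476 km/s.
First burn Δv₁ = |v_p − v₁| = 5.939 km/s.
At r₂, v₂ = √(μ/r₂) = 10.376 km/s.
Transfer-orbit speed at r₂: v_a = √[μ(2/r₂ − 1/a_t)] = 6.3520 km/s.
Second burn Δv₂ = |v₂ − v_a| = 4.024 km/s.
Δv = Δv₁ + Δv₂ = 5.939 + 4.024 = 9.963 km/s.

Δv = 9963 m/s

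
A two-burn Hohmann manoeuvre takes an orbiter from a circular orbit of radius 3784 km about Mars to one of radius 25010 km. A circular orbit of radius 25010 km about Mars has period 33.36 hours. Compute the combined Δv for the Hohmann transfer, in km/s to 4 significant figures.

From Kepler's third law T² = 4π²r³/μ at r = 25010 km, T = 33.36 hours = 33.36 × 3600 s = 1.20096×10^5 s: μ = 4π²r³/T² = 42819.7 km³/s².
Transfer-ellipse semi-major axis a_t = (r₁ + r₂)/2 = (3784 + 25010)/2 = 14397 km.
Circular speed at r₁: v₁ = √(μ/r₁) = √(42819.7/3784) = 3.3639 km/s.
Transfer-orbit speed at r₁ (vis-viva equation): v_p = √[μ(2/r₁ − 1/a_t)] = 4.4337 km/s.
First burn Δv₁ = |v_p − v₁| = 1.0698 km/s.
At r₂, v₂ = √(μ/r₂) = 1.308474 km/s.
Transfer-orbit speed at r₂: v_a = √[μ(2/r₂ − 1/a_t)] = 0.6708178 km/s.
Second burn Δv₂ = |v₂ − v_a| = 0.63766 km/s.
Δv = Δv₁ + Δv₂ = 1.0698 + 0.63766 = 1.707 km/s.

Δv = 1.707 km/s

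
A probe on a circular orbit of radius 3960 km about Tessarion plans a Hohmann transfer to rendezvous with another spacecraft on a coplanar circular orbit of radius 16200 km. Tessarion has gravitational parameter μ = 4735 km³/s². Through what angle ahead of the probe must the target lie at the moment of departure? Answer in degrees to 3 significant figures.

φ = 91.7°

Semi-major axis of the transfer orbit: a_t = (3960 + 16200)/2 = 10080 km.
Transfer time t = π√(a_t³/μ) = 46204.1 s.
The target's mean motion on its circular orbit is ω₂ = √(μ/r₂³) = 3.33724×10^-5 rad/s.
Angle swept by the target during transfer: ω₂·t = 1.54194 rad = 88.347°.
Arrival is 180° from departure on the ellipse, so φ = 180° − 88.347° = 91.7°.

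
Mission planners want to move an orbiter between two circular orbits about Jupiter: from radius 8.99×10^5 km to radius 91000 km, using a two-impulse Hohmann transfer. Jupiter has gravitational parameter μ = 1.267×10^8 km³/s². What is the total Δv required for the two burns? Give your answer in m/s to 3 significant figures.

Δv = 19800 m/s

The Hohmann ellipse has a_t = (r₁ + r₂)/2 = 4.950×10^5 km.
At r₁ the circular-orbit speed is v₁ = √(μ/r₁) = 11.87158 km/s.
On the transfer ellipse at r₁, vis-viva gives v_a = √[μ(2/r₁ − 1/a_t)] = 5.090103 km/s.
First burn Δv₁ = |v_a − v₁| = 6.781 km/s.
Circular speed at r₂: v₂ = √(μ/r₂) = 37.314 km/s.
Transfer-orbit speed at r₂: v_p = √[μ(2/r₂ − 1/a_t)] = 50.286 km/s.
Second burn Δv₂ = |v₂ − v_p| = 12.97 km/s.
Δv = Δv₁ + Δv₂ = 6.781 + 12.97 = 19.75 km/s.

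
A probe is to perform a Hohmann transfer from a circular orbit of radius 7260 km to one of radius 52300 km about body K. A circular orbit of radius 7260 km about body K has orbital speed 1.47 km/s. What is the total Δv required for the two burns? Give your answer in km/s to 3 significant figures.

From the circular-orbit relation v² = μ/r at r = 7260 km: μ = v²r = (1.47)² × 7260 = 15688.1 km³/s².
Transfer-ellipse semi-major axis a_t = (r₁ + r₂)/2 = (7260 + 52300)/2 = 29780 km.
Circular speed at r₁: v₁ = √(μ/r₁) = √(15688.1/7260) = 1.470000 km/s.
Transfer-orbit speed at r₁ (vis-viva): v_p = √[μ(2/r₁ − 1/a_t)] = 1.948076 km/s.
First burn Δv₁ = |v_p − v₁| = 0.478076 km/s.
Circular speed at r₂: v₂ = √(μ/r₂) = 0.547690 km/s.
Transfer-orbit speed at r₂: v_a = √[μ(2/r₂ − 1/a_t)] = 0.270421 km/s.
Second burn Δv₂ = |v₂ − v_a| = 0.277269 km/s.
Δv = Δv₁ + Δv₂ = 0.478076 + 0.277269 = 0.7553 km/s.

Δv = 0.755 km/s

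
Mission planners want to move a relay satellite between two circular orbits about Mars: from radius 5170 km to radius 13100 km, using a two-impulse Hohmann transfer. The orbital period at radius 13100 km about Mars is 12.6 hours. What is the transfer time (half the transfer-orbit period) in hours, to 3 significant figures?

From Kepler's third law T² = 4π²r³/μ at r = 13100 km, T = 12.6 hours = 12.6 × 3600 s = 45360 s: μ = 4π²r³/T² = 43134.8 km³/s².
Transfer-ellipse semi-major axis a_t = (r₁ + r₂)/2 = (5170 + 13100)/2 = 9135 km.
By Kepler's third law the transfer-orbit period is T = 2π√(a_t³/μ), so t = T/2 = 13210 s.
Converting: 13210 s ÷ 3600 s/hour = 3.67 hours.

t = 3.67 hours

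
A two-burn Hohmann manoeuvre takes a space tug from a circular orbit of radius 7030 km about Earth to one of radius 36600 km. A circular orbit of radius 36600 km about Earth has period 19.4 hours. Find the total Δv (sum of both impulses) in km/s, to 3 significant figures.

Δv = 3.64 km/s

From Kepler's third law T² = 4π²r³/μ at r = 36600 km, T = 19.4 hours = 19.4 × 3600 s = 69840 s: μ = 4π²r³/T² = 3.96821×10^5 km³/s².
Semi-major axis of the transfer orbit: a_t = (7030 + 36600)/2 = 21815 km.
At r₁ the circular-orbit speed is v₁ = √(μ/r₁) = 7.51311 km/s.
On the transfer ellipse at r₁, vis-viva gives v_p = √[μ(2/r₁ − 1/a_t)] = 9.73156 km/s.
First burn Δv₁ = |v_p − v₁| = 2.218 km/s.
Circular speed at r₂: v₂ = √(μ/r₂) = 3.293 km/s.
Transfer-orbit speed at r₂: v_a = √[μ(2/r₂ − 1/a_t)] = 1.869 km/s.
Second burn Δv₂ = |v₂ − v_a| = 1.424 km/s.
Total Δv = Δv₁ + Δv₂ = 3.642 km/s.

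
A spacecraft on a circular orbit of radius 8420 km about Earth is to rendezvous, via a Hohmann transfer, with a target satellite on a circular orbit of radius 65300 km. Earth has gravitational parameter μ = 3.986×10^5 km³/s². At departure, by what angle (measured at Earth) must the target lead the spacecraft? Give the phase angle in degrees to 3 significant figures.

Semi-major axis of the transfer orbit: a_t = (8420 + 65300)/2 = 36860 km.
The half-period of the transfer ellipse is t = π√(a_t³/μ) = 35210 s.
Target angular speed ω₂ = √(μ/r₂³) = 3.784×10^-5 rad/s.
Angle swept by the target during transfer: ω₂·t = 1.3323 rad = 76.34°.
The spacecraft traverses 180° on the transfer ellipse, so the target must lead by 180° − 76.34° = 104°.

φ = 104°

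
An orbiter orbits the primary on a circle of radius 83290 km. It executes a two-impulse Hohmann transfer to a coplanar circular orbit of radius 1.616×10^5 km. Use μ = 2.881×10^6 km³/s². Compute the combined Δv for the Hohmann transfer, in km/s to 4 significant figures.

The Hohmann ellipse has a_t = (r₁ + r₂)/2 = 1.22445×10^5 km.
Circular speed at r₁: v₁ = √(μ/r₁) = √(2.881×10^6/83290) = 5.88133 km/s.
On the transfer ellipse at r₁, v² = μ(2/r − 1/a) gives v_p = √[μ(2/r₁ − 1/a_t)] = 6.75656 km/s.
First burn Δv₁ = |v_p − v₁| = 0.8752 km/s.
Circular speed at r₂: v₂ = √(μ/r₂) = 4.2223 km/s.
Transfer-orbit speed at r₂: v_a = √[μ(2/r₂ − 1/a_t)] = 3.4824 km/s.
Second burn Δv₂ = |v₂ − v_a| = 0.7399 km/s.
Δv = Δv₁ + Δv₂ = 0.8752 + 0.7399 = 1.615 km/s.

Δv = 1.615 km/s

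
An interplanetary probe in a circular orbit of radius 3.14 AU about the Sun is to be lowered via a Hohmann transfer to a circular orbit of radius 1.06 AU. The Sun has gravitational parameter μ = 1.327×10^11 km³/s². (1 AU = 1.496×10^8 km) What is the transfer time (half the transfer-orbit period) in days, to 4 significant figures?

t = 555.8 days

In km: r₁ = 3.14 × 1.496×10^8 = 4.69744×10^8 km; r₂ = 1.06 × 1.496×10^8 = 1.58576×10^8 km.
Transfer-ellipse semi-major axis a_t = (r₁ + r₂)/2 = (4.69744×10^8 + 1.58576×10^8)/2 = 3.1416×10^8 km.
Half the transfer-orbit period gives t = π√(a_t³/μ) = 4.802×10^7 s.
Converting: 4.802×10^7 s ÷ 86400 s/day = 555.8 days.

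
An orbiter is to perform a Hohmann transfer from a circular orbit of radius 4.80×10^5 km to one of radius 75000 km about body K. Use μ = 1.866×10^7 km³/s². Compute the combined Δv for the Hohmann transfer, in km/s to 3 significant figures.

Semi-major axis of the transfer orbit: a_t = (4.800×10^5 + 75000)/2 = 2.775×10^5 km.
At r₁ the circular-orbit speed is v₁ = √(μ/r₁) = 6.2350 km/s.
On the transfer ellipse at r₁, v² = μ(2/r − 1/a) gives v_a = √[μ(2/r₁ − 1/a_t)] = 3.2414 km/s.
First burn Δv₁ = |v_a − v₁| = 2.9936 km/s.
Circular speed at r₂: v₂ = √(μ/r₂) = 15.7734 km/s.
Transfer-orbit speed at r₂: v_p = √[μ(2/r₂ − 1/a_t)] = 20.7450 km/s.
Second burn Δv₂ = |v₂ − v_p| = 4.9716 km/s.
Total Δv = Δv₁ + Δv₂ = 7.965 km/s.

Δv = 7.97 km/s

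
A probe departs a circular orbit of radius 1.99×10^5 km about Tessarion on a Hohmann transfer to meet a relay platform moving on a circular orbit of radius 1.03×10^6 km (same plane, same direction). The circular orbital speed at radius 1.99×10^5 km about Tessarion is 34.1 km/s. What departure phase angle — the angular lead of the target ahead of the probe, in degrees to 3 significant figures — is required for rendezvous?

φ = 97.1°

From the circular-orbit relation v² = μ/r at r = 1.99×10^5 km: μ = v²r = (34.1)² × 1.99×10^5 = 2.31399×10^8 km³/s².
Transfer-ellipse semi-major axis a_t = (r₁ + r₂)/2 = (1.990×10^5 + 1.030×10^6)/2 = 6.145×10^5 km.
The half-period of the transfer ellipse is t = π√(a_t³/μ) = 99484 s.
The target's mean motion on its circular orbit is ω₂ = √(μ/r₂³) = 1.4552×10^-5 rad/s.
Angle swept by the target during transfer: ω₂·t = 1.4477 rad = 82.947°.
The probe traverses 180° on the transfer ellipse, so the target must lead by 180° − 82.947° = 97.1°.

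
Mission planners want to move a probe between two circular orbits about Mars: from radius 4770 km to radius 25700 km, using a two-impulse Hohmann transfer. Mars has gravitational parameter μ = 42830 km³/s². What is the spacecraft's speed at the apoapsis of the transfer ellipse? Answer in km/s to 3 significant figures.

Semi-major axis of the transfer orbit: a_t = (4770 + 25700)/2 = 15235 km.
The apoapsis of the transfer ellipse is at r = 25700 km.
Vis-viva: v = √[μ(2/r − 1/a_t)] = √[42830 × (2/25700 − 1/15235)] = 0.7223 km/s.

v = 0.722 km/s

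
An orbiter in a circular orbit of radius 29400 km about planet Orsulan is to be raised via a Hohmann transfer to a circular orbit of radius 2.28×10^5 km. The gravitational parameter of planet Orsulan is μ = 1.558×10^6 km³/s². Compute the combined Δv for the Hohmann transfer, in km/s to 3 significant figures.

Δv = 3.77 km/s

Semi-major axis of the transfer orbit: a_t = (29400 + 2.280×10^5)/2 = 1.287×10^5 km.
At r₁ the circular-orbit speed is v₁ = √(μ/r₁) = 7.2796 km/s.
Transfer-orbit speed at r₁ (v² = μ(2/r − 1/a)): v_p = √[μ(2/r₁ − 1/a_t)] = 9.6892 km/s.
First burn Δv₁ = |v_p − v₁| = 2.4096 km/s.
Circular speed at r₂: v₂ = √(μ/r₂) = 2.6141 km/s.
Transfer-orbit speed at r₂: v_a = √[μ(2/r₂ − 1/a_t)] = 1.2494 km/s.
Second burn Δv₂ = |v₂ − v_a| = 1.3647 km/s.
Total Δv = Δv₁ + Δv₂ = 3.774 km/s.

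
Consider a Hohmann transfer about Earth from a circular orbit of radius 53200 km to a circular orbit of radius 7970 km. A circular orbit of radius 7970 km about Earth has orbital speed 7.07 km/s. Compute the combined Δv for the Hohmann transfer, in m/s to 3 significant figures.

Δv = 3590 m/s

From the circular-orbit relation v² = μ/r at r = 7970 km: μ = v²r = (7.07)² × 7970 = 3.98380×10^5 km³/s².
Semi-major axis of the transfer orbit: a_t = (53200 + 7970)/2 = 30585 km.
Circular speed at r₁: v₁ = √(μ/r₁) = √(3.98380×10^5/53200) = 2.7365 km/s.
Transfer-orbit speed at r₁ (vis-viva): v_a = √[μ(2/r₁ − 1/a_t)] = 1.3969 km/s.
First burn Δv₁ = |v_a − v₁| = 1.340 km/s.
Circular speed at r₂: v₂ = √(μ/r₂) = 7.070 km/s.
Transfer-orbit speed at r₂: v_p = √[μ(2/r₂ − 1/a_t)] = 9.324 km/s.
Second burn Δv₂ = |v₂ − v_p| = 2.254 km/s.
Δv = Δv₁ + Δv₂ = 1.340 + 2.254 = 3.594 km/s.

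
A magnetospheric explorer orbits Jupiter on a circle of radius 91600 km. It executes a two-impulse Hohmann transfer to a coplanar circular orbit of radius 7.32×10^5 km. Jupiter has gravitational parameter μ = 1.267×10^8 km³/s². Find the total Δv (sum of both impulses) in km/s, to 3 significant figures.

Transfer-ellipse semi-major axis a_t = (r₁ + r₂)/2 = (91600 + 7.320×10^5)/2 = 4.118×10^5 km.
At r₁ the circular-orbit speed is v₁ = √(μ/r₁) = 37.191 km/s.
Transfer-orbit speed at r₁ (vis-viva equation): v_p = √[μ(2/r₁ − 1/a_t)] = 49.585 km/s.
First burn Δv₁ = |v_p − v₁| = 12.394 km/s.
At r₂, v₂ = √(μ/r₂) = 13.15627 km/s.
Transfer-orbit speed at r₂: v_a = √[μ(2/r₂ − 1/a_t)] = 6.204936 km/s.
Second burn Δv₂ = |v₂ − v_a| = 6.9513 km/s.
Δv = Δv₁ + Δv₂ = 12.394 + 6.9513 = 19.35 km/s.

Δv = 19.3 km/s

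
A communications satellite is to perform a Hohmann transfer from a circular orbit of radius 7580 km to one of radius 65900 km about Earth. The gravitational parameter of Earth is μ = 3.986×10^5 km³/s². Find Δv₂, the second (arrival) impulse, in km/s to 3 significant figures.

The Hohmann ellipse has a_t = (r₁ + r₂)/2 = 36740 km.
On the circular orbit at r = 65900 km, v_c = √(μ/r) = 2.459 km/s.
Transfer-orbit speed at the same r (vis-viva, a = a_t): v_t = √[μ(2/r − 1/a_t)] = 1.117 km/s.
Δv₂ = |v_t − v_c| = |1.117 − 2.459| = 1.342 km/s.

Δv₂ = 1.34 km/s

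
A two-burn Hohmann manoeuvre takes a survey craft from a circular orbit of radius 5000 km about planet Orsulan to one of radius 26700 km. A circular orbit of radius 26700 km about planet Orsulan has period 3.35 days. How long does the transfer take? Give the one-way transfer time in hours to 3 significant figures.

From Kepler's third law T² = 4π²r³/μ at r = 26700 km, T = 3.35 days = 3.35 × 86400 s = 2.8944×10^5 s: μ = 4π²r³/T² = 8969.67 km³/s².
The Hohmann ellipse has a_t = (r₁ + r₂)/2 = 15850 km.
Half the transfer-orbit period gives t = π√(a_t³/μ) = 66190 s.
Converting: 66190 s ÷ 3600 s/hour = 18.4 hours.

t = 18.4 hours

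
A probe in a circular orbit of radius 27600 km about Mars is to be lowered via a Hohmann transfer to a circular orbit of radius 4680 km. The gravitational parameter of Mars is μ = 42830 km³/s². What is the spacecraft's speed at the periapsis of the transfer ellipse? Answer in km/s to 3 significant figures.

v = 3.96 km/s

Transfer-ellipse semi-major axis a_t = (r₁ + r₂)/2 = (27600 + 4680)/2 = 16140 km.
At periapsis, r = 4680 km.
Applying v² = μ(2/r − 1/a_t): v = 3.956 km/s.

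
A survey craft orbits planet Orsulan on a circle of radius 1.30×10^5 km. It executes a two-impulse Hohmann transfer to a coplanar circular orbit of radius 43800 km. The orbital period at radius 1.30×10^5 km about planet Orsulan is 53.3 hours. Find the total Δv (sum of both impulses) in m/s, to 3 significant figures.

Δv = 2870 m/s

From Kepler's third law T² = 4π²r³/μ at r = 1.30×10^5 km, T = 53.3 hours = 53.3 × 3600 s = 1.9188×10^5 s: μ = 4π²r³/T² = 2.35576×10^6 km³/s².
The Hohmann ellipse has a_t = (r₁ + r₂)/2 = 86900 km.
At r₁ the circular-orbit speed is v₁ = √(μ/r₁) = 4.257 km/s.
On the transfer ellipse at r₁, v² = μ(2/r − 1/a) gives v_a = √[μ(2/r₁ − 1/a_t)] = 3.022 km/s.
First burn Δv₁ = |v_a − v₁| = 1.235 km/s.
At r₂, v₂ = √(μ/r₂) = 7.334 km/s.
Transfer-orbit speed at r₂: v_p = √[μ(2/r₂ − 1/a_t)] = 8.970 km/s.
Second burn Δv₂ = |v₂ − v_p| = 1.636 km/s.
Total Δv = Δv₁ + Δv₂ = 2.871 km/s.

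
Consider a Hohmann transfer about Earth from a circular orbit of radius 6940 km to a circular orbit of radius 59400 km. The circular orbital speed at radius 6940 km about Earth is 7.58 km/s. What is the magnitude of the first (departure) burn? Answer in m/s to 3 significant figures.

Δv₁ = 2560 m/s

From the circular-orbit relation v² = μ/r at r = 6940 km: μ = v²r = (7.58)² × 6940 = 3.98747×10^5 km³/s².
The Hohmann ellipse has a_t = (r₁ + r₂)/2 = 33170 km.
On the circular orbit at r = 6940 km, v_c = √(μ/r) = 7.5800 km/s.
Vis-viva on the transfer ellipse at r = 6940 km gives v_t = √[μ(2/r − 1/a_t)] = 10.144 km/s.
Δv₁ = |v_t − v_c| = |10.144 − 7.5800| = 2.564 km/s.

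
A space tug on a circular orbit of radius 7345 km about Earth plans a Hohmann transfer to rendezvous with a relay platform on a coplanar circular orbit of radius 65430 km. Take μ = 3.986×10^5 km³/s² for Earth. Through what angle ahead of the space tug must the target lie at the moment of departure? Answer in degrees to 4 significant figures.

φ = 105.3°

Semi-major axis of the transfer orbit: a_t = (7345 + 65430)/2 = 36387.5 km.
Transfer time t = π√(a_t³/μ) = 34539 s.
Target angular speed ω₂ = √(μ/r₂³) = 3.7723×10^-5 rad/s.
Angle swept by the target during transfer: ω₂·t = 1.3029 rad = 74.651°.
Arrival is 180° from departure on the ellipse, so φ = 180° − 74.651° = 105.3°.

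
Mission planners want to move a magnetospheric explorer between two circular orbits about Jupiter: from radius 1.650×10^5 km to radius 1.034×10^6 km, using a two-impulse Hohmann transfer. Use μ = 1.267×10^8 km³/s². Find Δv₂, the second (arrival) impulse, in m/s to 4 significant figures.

Semi-major axis of the transfer orbit: a_t = (1.650×10^5 + 1.034×10^6)/2 = 5.995×10^5 km.
On the circular orbit at r = 1.034×10^6 km, v_c = √(μ/r) = 11.0695 km/s.
Transfer-orbit speed at the same r (vis-viva, a = a_t): v_t = √[μ(2/r − 1/a_t)] = 5.80732 km/s.
Δv₂ = |v_t − v_c| = |5.80732 − 11.0695| = 5.262 km/s.

Δv₂ = 5262 m/s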